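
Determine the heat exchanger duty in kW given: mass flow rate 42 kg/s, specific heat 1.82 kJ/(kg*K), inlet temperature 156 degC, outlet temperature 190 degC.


Q = m_dot * cp * delta_T
delta_T = 190 - 156 = 34 K
Q = 42 * 1.82 * 34
= 76.44 * 34
= 2598.96 kW

2598.96 kW


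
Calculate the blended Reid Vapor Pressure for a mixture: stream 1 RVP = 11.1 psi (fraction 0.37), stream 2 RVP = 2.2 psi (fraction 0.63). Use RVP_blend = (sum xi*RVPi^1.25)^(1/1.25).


Chevron index: RVP_blend = (sum xi*RVPi^1.25)^(1/1.25)
RVP^1.25 terms: 0.37 * 11.1^1.25 + 0.63 * 2.2^1.25 = 9.18443
RVP_blend = 9.18443^(1/1.25) = 5.894

5.894 psi


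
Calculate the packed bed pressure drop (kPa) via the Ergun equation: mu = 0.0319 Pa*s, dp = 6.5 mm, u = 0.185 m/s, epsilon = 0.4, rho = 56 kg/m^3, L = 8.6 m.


dp = 6.5 mm = 0.0065 m
Viscous term = 150*0.0319*0.185*(1-0.4)^2 / (0.0065^2*0.4^3) = 117855
Inertial term = 1.75*56*0.185^2*(1-0.4) / (0.0065*0.4^3) = 4837.57
dP/L = 117855 + 4837.57 = 122693 Pa/m
dP = 122693 * 8.6 / 1000 = 1055 kPa

1055 kPa


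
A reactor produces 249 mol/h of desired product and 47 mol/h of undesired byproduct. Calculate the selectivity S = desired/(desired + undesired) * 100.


Selectivity = desired / (desired + undesired) * 100
Total products = 249 + 47 = 296 mol/h
S = 249 / 296 * 100
= 0.8412 * 100
= 84.12 %

84.12 %


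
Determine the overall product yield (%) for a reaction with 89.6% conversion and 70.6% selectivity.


Overall yield = conversion (%) * selectivity (%) / 100
Conversion = 89.6%, Selectivity = 70.6%
Y = 89.6 * 70.6 / 100
= 63.2576 %

63.2576 %


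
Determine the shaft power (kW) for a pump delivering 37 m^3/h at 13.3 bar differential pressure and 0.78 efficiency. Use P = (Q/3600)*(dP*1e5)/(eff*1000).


Q = 37 / 3600 = 0.0102778 m^3/s
P = 0.0102778 * (13.3 * 1e5) / 0.78 / 1000 = 17.52

17.52 kW


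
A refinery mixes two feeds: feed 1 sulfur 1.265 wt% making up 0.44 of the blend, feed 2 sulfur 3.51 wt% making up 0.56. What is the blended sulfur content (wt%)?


Linear sulfur blending: S_blend = x1*S1 + x2*S2
Contribution 1: 0.44 * 1.265 = 0.5566 wt%
Contribution 2: 0.56 * 3.51 = 1.9656 wt%
S_blend = 0.5566 + 1.9656 = 2.5222

2.5222 wt%


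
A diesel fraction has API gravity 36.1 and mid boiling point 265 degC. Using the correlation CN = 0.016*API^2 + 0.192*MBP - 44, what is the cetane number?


CN = 0.016 * 36.1^2 + 0.192 * 265 - 44
CN = 20.85136 + 50.88 - 44 = 27.73136

27.73136


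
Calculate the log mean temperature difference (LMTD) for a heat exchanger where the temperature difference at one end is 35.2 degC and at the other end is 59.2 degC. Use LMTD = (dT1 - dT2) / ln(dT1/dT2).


LMTD = (dT1 - dT2) / ln(dT1/dT2)
= (35.2 - 59.2) / ln(35.2 / 59.2) = -24 / -0.519875 = 46.16

46.16 degC


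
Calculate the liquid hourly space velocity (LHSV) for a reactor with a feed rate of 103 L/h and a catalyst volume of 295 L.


LHSV = volumetric feed rate / catalyst volume
= 103 L/h / 295 L
= 0.3492 h^-1

0.3492 h^-1


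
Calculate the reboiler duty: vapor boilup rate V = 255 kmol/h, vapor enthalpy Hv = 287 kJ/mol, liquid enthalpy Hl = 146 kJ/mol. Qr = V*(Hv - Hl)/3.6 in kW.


Qr = 255 * (287 - 146) / 3.6 = 255 * 141 / 3.6 = 9988

9988 kW


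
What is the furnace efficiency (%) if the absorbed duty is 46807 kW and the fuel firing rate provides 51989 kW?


Furnace efficiency = Q_absorbed / Q_fuel * 100
= 46807 / 51989 * 100 = 90.03

90.03 %


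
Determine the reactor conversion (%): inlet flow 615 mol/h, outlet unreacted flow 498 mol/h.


X = (F_in - F_out) / F_in * 100
Moles reacted = 615 - 498 = 117
X = 117 / 615 * 100
= 0.1902 * 100
= 19.02 %

19.02 %


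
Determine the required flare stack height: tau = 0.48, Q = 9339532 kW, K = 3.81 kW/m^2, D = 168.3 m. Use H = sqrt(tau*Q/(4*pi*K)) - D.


tau*Q/(4*pi*K) = 0.48 * 9339532 / (4 * pi * 3.81) = 93633.6
sqrt(93633.6) = 305.996
H = 305.996 - 168.3 = 137.7

137.7 m


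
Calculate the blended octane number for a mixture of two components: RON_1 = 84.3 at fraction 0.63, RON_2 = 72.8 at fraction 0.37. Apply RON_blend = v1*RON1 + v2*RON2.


Linear blending: RON_blend = sum(vi * RONi)
Contribution 1: 0.63 * 84.3 = 53.109
Contribution 2: 0.37 * 72.8 = 26.936
RON_blend = 53.109 + 26.936 = 80.045

80.045


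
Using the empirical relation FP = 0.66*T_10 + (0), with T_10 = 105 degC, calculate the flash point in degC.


FP = 0.66 * 105 + (0) = 69.3

69.3 degC


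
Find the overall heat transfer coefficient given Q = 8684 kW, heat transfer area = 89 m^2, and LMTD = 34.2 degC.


From Q = U*A*LMTD, U = Q / (A * LMTD)
U = 8684 / (89 * 34.2) = 8684 / 3043.8 = 2.853

2.853 kW/(m^2*K)


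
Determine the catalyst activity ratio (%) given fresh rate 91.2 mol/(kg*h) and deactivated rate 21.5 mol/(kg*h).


Activity (%) = (rate_used / rate_fresh) * 100
rate_used = 21.5, rate_fresh = 91.2
= (21.5 / 91.2) * 100
= 0.2357 * 100 = 23.57

23.57 %


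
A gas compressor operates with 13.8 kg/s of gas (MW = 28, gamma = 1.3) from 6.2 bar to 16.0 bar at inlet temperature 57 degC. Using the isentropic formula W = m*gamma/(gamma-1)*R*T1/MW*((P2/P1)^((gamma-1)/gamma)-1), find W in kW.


Isentropic work: W = m*(gamma/(gamma-1))*(R*T1/MW)*((P2/P1)^((gamma-1)/gamma) - 1)
T1 = 57 + 273.15 = 330.15 K
Pressure ratio = 16.0 / 6.2 = 2.58065
Exponent = (1.3 - 1)/1.3 = 0.230769
(P2/P1)^exp - 1 = 2.58065^0.230769 - 1 = 0.244556
W = 13.8 * 1.3 / 0.3 * 8.314 * 330.15 / 28 * 0.244556 = 1434

1434 kW


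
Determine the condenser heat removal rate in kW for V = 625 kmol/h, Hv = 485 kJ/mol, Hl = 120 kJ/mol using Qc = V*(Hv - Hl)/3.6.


Qc = 625 * (485 - 120) / 3.6 = 625 * 365 / 3.6 = 63370

63370 kW


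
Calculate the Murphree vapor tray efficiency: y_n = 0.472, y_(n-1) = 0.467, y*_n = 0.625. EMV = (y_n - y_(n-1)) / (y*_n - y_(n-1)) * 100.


Murphree vapor efficiency: EMV = (y_n - y_(n-1)) / (y*_n - y_(n-1)) * 100
EMV = (0.472 - 0.467) / (0.625 - 0.467) * 100 = 0.005 / 0.158 * 100 = 3.165

3.165 %


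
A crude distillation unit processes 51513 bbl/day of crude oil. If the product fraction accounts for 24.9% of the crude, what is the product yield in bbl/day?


Crude throughput = 51513 bbl/day
Fraction yield = 24.9%
yield = throughput * fraction / 100
yield = 51513 * 24.9 / 100 = 12826.737

12826.737 bbl/day


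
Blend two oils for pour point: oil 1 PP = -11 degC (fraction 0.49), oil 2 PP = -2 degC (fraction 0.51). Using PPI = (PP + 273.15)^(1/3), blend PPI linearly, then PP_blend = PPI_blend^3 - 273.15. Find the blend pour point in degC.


PPI_1 = (-11 + 273.15)^(1/3) = 6.400049
PPI_2 = (-2 + 273.15)^(1/3) = 6.472467
PPI_blend = 0.49 * 6.400049 + 0.51 * 6.472467 = 6.436982
PP_blend = 6.436982^3 - 273.15 = 266.7147 - 273.15 = -6.44

-6.44 degC


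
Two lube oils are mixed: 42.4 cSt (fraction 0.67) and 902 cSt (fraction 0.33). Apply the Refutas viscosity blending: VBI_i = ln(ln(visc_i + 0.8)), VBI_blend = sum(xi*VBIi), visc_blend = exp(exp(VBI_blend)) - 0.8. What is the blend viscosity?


Refutas method: VBN_i = 14.534*ln(ln(visc_i + 0.8)) + 10.975, blended linearly by mass fraction; since VBN is linear in VBI_i = ln(ln(visc_i + 0.8)) and the fractions sum to 1, blend VBI directly: visc = exp(exp(VBI_blend)) - 0.8
VBI_1 = ln(ln(42.4 + 0.8)) = 1.32597
VBI_2 = ln(ln(902 + 0.8)) = 1.91773
VBI_blend = 0.67 * 1.32597 + 0.33 * 1.91773 = 1.52125
visc_blend = exp(exp(1.52125)) - 0.8 = 96.51

96.51 cSt


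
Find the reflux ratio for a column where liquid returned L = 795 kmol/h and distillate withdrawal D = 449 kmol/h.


Reflux ratio definition: R = L / D (liquid returned / distillate withdrawn)
L = 795 kmol/h, D = 449 kmol/h
R = 795 / 449 = 1.771

1.771


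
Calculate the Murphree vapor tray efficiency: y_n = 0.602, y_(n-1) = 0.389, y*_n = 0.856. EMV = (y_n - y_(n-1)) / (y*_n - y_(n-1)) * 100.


Murphree vapor efficiency: EMV = (y_n - y_(n-1)) / (y*_n - y_(n-1)) * 100
EMV = (0.602 - 0.389) / (0.856 - 0.389) * 100 = 0.213 / 0.467 * 100 = 45.61

45.61 %


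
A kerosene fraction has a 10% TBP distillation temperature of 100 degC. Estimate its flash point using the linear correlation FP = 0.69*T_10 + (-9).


FP = 0.69 * 100 + (-9) = 60

60 degC


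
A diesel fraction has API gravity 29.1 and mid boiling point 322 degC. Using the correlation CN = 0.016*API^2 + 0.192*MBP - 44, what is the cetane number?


CN = 0.016 * 29.1^2 + 0.192 * 322 - 44
CN = 13.54896 + 61.824 - 44 = 31.37296

31.37296


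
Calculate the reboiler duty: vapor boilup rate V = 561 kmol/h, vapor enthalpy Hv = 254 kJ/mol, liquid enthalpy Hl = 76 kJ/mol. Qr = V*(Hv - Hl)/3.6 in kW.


Qr = 561 * (254 - 76) / 3.6 = 561 * 178 / 3.6 = 27740

27740 kW


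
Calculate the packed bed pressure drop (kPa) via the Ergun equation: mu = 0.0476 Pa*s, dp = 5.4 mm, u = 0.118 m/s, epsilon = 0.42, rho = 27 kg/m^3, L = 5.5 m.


dp = 5.4 mm = 0.0054 m
Viscous term = 150*0.0476*0.118*(1-0.42)^2 / (0.0054^2*0.42^3) = 131190
Inertial term = 1.75*27*0.118^2*(1-0.42) / (0.0054*0.42^3) = 953.789
dP/L = 131190 + 953.789 = 132144 Pa/m
dP = 132144 * 5.5 / 1000 = 726.8 kPa

726.8 kPa


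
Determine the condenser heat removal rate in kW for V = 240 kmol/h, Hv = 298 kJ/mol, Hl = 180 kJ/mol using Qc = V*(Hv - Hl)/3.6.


Qc = 240 * (298 - 180) / 3.6 = 240 * 118 / 3.6 = 7867

7867 kW


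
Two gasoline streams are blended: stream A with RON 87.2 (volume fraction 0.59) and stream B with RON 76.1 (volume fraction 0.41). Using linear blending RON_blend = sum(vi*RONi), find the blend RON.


Linear blending: RON_blend = sum(vi * RONi)
Contribution 1: 0.59 * 87.2 = 51.448
Contribution 2: 0.41 * 76.1 = 31.201
RON_blend = 51.448 + 31.201 = 82.649

82.649


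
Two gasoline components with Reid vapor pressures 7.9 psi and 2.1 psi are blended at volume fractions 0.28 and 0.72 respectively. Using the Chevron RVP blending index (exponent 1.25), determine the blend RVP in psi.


Chevron index: RVP_blend = (sum xi*RVPi^1.25)^(1/1.25)
RVP^1.25 terms: 0.28 * 7.9^1.25 + 0.72 * 2.1^1.25 = 5.52859
RVP_blend = 5.52859^(1/1.25) = 3.927

3.927 psi


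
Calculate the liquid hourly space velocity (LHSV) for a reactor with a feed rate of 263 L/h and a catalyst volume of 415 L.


LHSV = volumetric feed rate / catalyst volume
= 263 L/h / 415 L
= 0.6337 h^-1

0.6337 h^-1


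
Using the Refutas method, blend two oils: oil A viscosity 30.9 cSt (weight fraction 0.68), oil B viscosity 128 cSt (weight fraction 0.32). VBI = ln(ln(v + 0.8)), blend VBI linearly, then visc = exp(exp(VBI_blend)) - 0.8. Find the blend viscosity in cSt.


Refutas method: VBN_i = 14.534*ln(ln(visc_i + 0.8)) + 10.975, blended linearly by mass fraction; since VBN is linear in VBI_i = ln(ln(visc_i + 0.8)) and the fractions sum to 1, blend VBI directly: visc = exp(exp(VBI_blend)) - 0.8
VBI_1 = ln(ln(30.9 + 0.8)) = 1.2402
VBI_2 = ln(ln(128 + 0.8)) = 1.58068
VBI_blend = 0.68 * 1.2402 + 0.32 * 1.58068 = 1.34915
visc_blend = exp(exp(1.34915)) - 0.8 = 46.39

46.39 cSt


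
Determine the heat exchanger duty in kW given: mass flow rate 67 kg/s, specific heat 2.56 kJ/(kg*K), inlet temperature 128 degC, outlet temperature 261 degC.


Q = m_dot * cp * delta_T
delta_T = 261 - 128 = 133 K
Q = 67 * 2.56 * 133
= 171.52 * 133
= 22812.16 kW

22812.16 kW


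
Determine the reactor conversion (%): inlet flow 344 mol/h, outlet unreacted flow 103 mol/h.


X = (F_in - F_out) / F_in * 100
Moles reacted = 344 - 103 = 241
X = 241 / 344 * 100
= 0.7006 * 100
= 70.06 %

70.06 %


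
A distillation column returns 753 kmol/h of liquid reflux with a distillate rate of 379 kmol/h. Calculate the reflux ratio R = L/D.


Reflux ratio definition: R = L / D (liquid returned / distillate withdrawn)
L = 753 kmol/h, D = 379 kmol/h
R = 753 / 379 = 1.987

1.987


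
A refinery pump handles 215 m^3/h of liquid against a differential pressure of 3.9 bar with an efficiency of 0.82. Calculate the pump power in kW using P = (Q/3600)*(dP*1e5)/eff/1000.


Q = 215 / 3600 = 0.0597222 m^3/s
P = 0.0597222 * (3.9 * 1e5) / 0.82 / 1000 = 28.40

28.40 kW


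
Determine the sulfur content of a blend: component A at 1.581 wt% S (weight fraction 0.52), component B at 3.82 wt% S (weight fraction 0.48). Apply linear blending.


Linear sulfur blending: S_blend = x1*S1 + x2*S2
Contribution 1: 0.52 * 1.581 = 0.82212 wt%
Contribution 2: 0.48 * 3.82 = 1.8336 wt%
S_blend = 0.82212 + 1.8336 = 2.65572

2.65572 wt%


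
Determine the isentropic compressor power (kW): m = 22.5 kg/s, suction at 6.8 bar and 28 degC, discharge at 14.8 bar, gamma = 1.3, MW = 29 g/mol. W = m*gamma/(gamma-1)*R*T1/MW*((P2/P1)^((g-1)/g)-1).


Isentropic work: W = m*(gamma/(gamma-1))*(R*T1/MW)*((P2/P1)^((gamma-1)/gamma) - 1)
T1 = 28 + 273.15 = 301.15 K
Pressure ratio = 14.8 / 6.8 = 2.17647
Exponent = (1.3 - 1)/1.3 = 0.230769
(P2/P1)^exp - 1 = 2.17647^0.230769 - 1 = 0.196583
W = 22.5 * 1.3 / 0.3 * 8.314 * 301.15 / 29 * 0.196583 = 1655

1655 kW


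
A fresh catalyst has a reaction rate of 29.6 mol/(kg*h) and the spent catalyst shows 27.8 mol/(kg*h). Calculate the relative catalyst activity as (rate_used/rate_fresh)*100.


Activity (%) = (rate_used / rate_fresh) * 100
rate_used = 27.8, rate_fresh = 29.6
= (27.8 / 29.6) * 100
= 0.9392 * 100 = 93.92

93.92 %


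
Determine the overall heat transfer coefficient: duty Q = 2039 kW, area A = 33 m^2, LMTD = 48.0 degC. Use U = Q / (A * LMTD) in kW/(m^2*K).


From Q = U*A*LMTD, U = Q / (A * LMTD)
U = 2039 / (33 * 48.0) = 2039 / 1584 = 1.287

1.287 kW/(m^2*K)


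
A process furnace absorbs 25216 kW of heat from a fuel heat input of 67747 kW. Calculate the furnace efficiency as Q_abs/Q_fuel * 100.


Furnace efficiency = Q_absorbed / Q_fuel * 100
= 25216 / 67747 * 100 = 37.22

37.22 %


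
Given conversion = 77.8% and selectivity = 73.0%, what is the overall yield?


Overall yield = conversion (%) * selectivity (%) / 100
Conversion = 77.8%, Selectivity = 73.0%
Y = 77.8 * 73.0 / 100
= 56.794 %

56.794 %


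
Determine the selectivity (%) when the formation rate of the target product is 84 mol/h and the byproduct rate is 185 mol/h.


Selectivity = desired / (desired + undesired) * 100
Total products = 84 + 185 = 269 mol/h
S = 84 / 269 * 100
= 0.3123 * 100
= 31.23 %

31.23 %


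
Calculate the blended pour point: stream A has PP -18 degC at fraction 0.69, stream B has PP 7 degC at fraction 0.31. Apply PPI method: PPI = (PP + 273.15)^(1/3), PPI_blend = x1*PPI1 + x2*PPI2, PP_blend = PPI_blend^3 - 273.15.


PPI_1 = (-18 + 273.15)^(1/3) = 6.342569
PPI_2 = (7 + 273.15)^(1/3) = 6.543301
PPI_blend = 0.69 * 6.342569 + 0.31 * 6.543301 = 6.404796
PP_blend = 6.404796^3 - 273.15 = 262.7338 - 273.15 = -10.42

-10.42 degC


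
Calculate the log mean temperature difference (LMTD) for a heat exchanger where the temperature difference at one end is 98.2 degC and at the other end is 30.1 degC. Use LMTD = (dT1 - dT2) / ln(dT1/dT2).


LMTD = (dT1 - dT2) / ln(dT1/dT2)
= (98.2 - 30.1) / ln(98.2 / 30.1) = 68.1 / 1.18248 = 57.59

57.59 degC


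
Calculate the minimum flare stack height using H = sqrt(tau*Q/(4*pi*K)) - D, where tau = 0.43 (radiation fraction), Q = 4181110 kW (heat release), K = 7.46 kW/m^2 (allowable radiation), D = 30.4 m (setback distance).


tau*Q/(4*pi*K) = 0.43 * 4181110 / (4 * pi * 7.46) = 19178.4
sqrt(19178.4) = 138.486
H = 138.486 - 30.4 = 108.1

108.1 m


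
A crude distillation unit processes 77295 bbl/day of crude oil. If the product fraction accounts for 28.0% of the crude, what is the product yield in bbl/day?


Crude throughput = 77295 bbl/day
Fraction yield = 28.0%
yield = throughput * fraction / 100
yield = 77295 * 28.0 / 100 = 21642.6

21642.6 bbl/day


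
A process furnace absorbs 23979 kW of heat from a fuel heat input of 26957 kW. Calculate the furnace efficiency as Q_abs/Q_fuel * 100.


Furnace efficiency = Q_absorbed / Q_fuel * 100
= 23979 / 26957 * 100 = 88.95

88.95 %


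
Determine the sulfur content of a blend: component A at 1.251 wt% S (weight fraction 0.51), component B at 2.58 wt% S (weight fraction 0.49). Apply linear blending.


Linear sulfur blending: S_blend = x1*S1 + x2*S2
Contribution 1: 0.51 * 1.251 = 0.63801 wt%
Contribution 2: 0.49 * 2.58 = 1.2642 wt%
S_blend = 0.63801 + 1.2642 = 1.90221

1.90221 wt%


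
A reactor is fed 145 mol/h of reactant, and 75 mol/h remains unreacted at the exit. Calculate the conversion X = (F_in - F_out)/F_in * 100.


X = (F_in - F_out) / F_in * 100
Moles reacted = 145 - 75 = 70
X = 70 / 145 * 100
= 0.4828 * 100
= 48.28 %

48.28 %


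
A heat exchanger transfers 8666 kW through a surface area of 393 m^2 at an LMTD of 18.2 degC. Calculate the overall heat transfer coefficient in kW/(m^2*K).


From Q = U*A*LMTD, U = Q / (A * LMTD)
U = 8666 / (393 * 18.2) = 8666 / 7152.6 = 1.212

1.212 kW/(m^2*K)


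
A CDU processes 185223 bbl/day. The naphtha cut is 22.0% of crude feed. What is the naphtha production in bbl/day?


Crude throughput = 185223 bbl/day
Fraction yield = 22.0%
yield = throughput * fraction / 100
yield = 185223 * 22.0 / 100 = 40749.06

40749.06 bbl/day


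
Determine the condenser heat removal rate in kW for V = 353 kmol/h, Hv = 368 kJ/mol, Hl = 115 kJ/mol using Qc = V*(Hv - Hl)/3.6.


Qc = 353 * (368 - 115) / 3.6 = 353 * 253 / 3.6 = 24810

24810 kW


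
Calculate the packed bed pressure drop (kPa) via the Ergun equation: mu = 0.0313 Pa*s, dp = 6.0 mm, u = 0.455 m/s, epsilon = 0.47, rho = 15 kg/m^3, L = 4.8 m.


dp = 6.0 mm = 0.006 m
Viscous term = 150*0.0313*0.455*(1-0.47)^2 / (0.006^2*0.47^3) = 160547
Inertial term = 1.75*15*0.455^2*(1-0.47) / (0.006*0.47^3) = 4623.63
dP/L = 160547 + 4623.63 = 165171 Pa/m
dP = 165171 * 4.8 / 1000 = 792.8 kPa

792.8 kPa


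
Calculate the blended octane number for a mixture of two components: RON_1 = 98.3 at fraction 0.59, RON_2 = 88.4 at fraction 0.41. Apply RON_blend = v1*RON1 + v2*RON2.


Linear blending: RON_blend = sum(vi * RONi)
Contribution 1: 0.59 * 98.3 = 57.997
Contribution 2: 0.41 * 88.4 = 36.244
RON_blend = 57.997 + 36.244 = 94.241

94.241


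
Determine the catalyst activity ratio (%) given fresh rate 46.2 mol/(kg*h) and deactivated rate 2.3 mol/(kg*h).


Activity (%) = (rate_used / rate_fresh) * 100
rate_used = 2.3, rate_fresh = 46.2
= (2.3 / 46.2) * 100
= 0.04978 * 100 = 4.978

4.978 %


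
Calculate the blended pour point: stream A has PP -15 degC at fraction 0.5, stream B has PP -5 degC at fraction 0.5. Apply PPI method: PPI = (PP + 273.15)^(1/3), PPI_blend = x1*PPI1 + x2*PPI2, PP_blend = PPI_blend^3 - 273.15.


PPI_1 = (-15 + 273.15)^(1/3) = 6.36733
PPI_2 = (-5 + 273.15)^(1/3) = 6.448508
PPI_blend = 0.5 * 6.36733 + 0.5 * 6.448508 = 6.407919
PP_blend = 6.407919^3 - 273.15 = 263.1183 - 273.15 = -10.03

-10.03 degC


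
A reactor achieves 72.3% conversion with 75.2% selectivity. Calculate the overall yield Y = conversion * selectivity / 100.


Overall yield = conversion (%) * selectivity (%) / 100
Conversion = 72.3%, Selectivity = 75.2%
Y = 72.3 * 75.2 / 100
= 54.3696 %

54.3696 %


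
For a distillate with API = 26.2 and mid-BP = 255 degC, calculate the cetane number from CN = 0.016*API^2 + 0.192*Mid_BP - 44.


CN = 0.016 * 26.2^2 + 0.192 * 255 - 44
CN = 10.98304 + 48.96 - 44 = 15.94304

15.94304


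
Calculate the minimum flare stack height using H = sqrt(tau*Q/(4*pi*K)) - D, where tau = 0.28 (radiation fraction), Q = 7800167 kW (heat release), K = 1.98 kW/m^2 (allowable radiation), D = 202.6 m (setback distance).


tau*Q/(4*pi*K) = 0.28 * 7800167 / (4 * pi * 1.98) = 87778.2
sqrt(87778.2) = 296.274
H = 296.274 - 202.6 = 93.67

93.67 m


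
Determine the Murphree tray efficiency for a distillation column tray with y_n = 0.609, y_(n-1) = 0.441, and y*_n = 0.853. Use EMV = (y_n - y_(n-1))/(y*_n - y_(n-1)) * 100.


Murphree vapor efficiency: EMV = (y_n - y_(n-1)) / (y*_n - y_(n-1)) * 100
EMV = (0.609 - 0.441) / (0.853 - 0.441) * 100 = 0.168 / 0.412 * 100 = 40.78

40.78 %


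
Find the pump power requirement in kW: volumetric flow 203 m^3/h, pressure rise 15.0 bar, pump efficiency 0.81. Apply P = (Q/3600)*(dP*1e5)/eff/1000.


Q = 203 / 3600 = 0.0563889 m^3/s
P = 0.0563889 * (15.0 * 1e5) / 0.81 / 1000 = 104.4

104.4 kW


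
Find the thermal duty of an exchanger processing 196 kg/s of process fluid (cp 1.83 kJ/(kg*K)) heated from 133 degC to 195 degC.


Q = m_dot * cp * delta_T
delta_T = 195 - 133 = 62 K
Q = 196 * 1.83 * 62
= 358.68 * 62
= 22238.16 kW

22238.16 kW


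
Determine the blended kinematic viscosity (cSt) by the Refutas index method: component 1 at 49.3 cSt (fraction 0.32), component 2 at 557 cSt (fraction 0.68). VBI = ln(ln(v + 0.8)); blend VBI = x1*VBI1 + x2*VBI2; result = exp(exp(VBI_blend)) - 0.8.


Refutas method: VBN_i = 14.534*ln(ln(visc_i + 0.8)) + 10.975, blended linearly by mass fraction; since VBN is linear in VBI_i = ln(ln(visc_i + 0.8)) and the fractions sum to 1, blend VBI directly: visc = exp(exp(VBI_blend)) - 0.8
VBI_1 = ln(ln(49.3 + 0.8)) = 1.36457
VBI_2 = ln(ln(557 + 0.8)) = 1.84435
VBI_blend = 0.32 * 1.36457 + 0.68 * 1.84435 = 1.69082
visc_blend = exp(exp(1.69082)) - 0.8 = 226.0

226.0 cSt


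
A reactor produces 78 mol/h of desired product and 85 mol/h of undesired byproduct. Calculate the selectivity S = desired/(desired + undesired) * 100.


Selectivity = desired / (desired + undesired) * 100
Total products = 78 + 85 = 163 mol/h
S = 78 / 163 * 100
= 0.4785 * 100
= 47.85 %

47.85 %


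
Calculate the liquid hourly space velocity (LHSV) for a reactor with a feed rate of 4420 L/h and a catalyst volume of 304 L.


LHSV = volumetric feed rate / catalyst volume
= 4420 L/h / 304 L
= 14.54 h^-1

14.54 h^-1


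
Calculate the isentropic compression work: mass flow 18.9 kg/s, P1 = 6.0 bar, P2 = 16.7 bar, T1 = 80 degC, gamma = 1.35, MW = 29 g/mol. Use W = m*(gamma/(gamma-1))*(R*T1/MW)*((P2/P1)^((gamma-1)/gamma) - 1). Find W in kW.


Isentropic work: W = m*(gamma/(gamma-1))*(R*T1/MW)*((P2/P1)^((gamma-1)/gamma) - 1)
T1 = 80 + 273.15 = 353.15 K
Pressure ratio = 16.7 / 6.0 = 2.78333
Exponent = (1.35 - 1)/1.35 = 0.259259
(P2/P1)^exp - 1 = 2.78333^0.259259 - 1 = 0.303939
W = 18.9 * 1.35 / 0.35 * 8.314 * 353.15 / 29 * 0.303939 = 2243

2243 kW


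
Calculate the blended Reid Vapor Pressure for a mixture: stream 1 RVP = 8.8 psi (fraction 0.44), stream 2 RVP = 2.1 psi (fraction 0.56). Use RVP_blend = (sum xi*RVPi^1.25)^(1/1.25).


Chevron index: RVP_blend = (sum xi*RVPi^1.25)^(1/1.25)
RVP^1.25 terms: 0.44 * 8.8^1.25 + 0.56 * 2.1^1.25 = 8.0846
RVP_blend = 8.0846^(1/1.25) = 5.323

5.323 psi


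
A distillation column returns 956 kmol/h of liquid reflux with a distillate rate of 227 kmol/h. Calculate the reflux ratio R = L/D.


Reflux ratio definition: R = L / D (liquid returned / distillate withdrawn)
L = 956 kmol/h, D = 227 kmol/h
R = 956 / 227 = 4.211

4.211


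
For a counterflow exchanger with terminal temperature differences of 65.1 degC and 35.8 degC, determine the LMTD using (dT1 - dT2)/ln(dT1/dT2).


LMTD = (dT1 - dT2) / ln(dT1/dT2)
= (65.1 - 35.8) / ln(65.1 / 35.8) = 29.3 / 0.597977 = 49.00

49.00 degC


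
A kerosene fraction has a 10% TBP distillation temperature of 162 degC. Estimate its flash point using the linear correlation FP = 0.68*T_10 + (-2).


FP = 0.68 * 162 + (-2) = 108.16

108.16 degC


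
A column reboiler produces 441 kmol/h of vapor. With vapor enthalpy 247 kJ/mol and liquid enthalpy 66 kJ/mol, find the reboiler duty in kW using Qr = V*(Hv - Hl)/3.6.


Qr = 441 * (247 - 66) / 3.6 = 441 * 181 / 3.6 = 22170

22170 kW


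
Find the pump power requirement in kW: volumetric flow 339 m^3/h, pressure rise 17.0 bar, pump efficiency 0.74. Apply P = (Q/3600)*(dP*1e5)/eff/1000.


Q = 339 / 3600 = 0.0941667 m^3/s
P = 0.0941667 * (17.0 * 1e5) / 0.74 / 1000 = 216.3

216.3 kW


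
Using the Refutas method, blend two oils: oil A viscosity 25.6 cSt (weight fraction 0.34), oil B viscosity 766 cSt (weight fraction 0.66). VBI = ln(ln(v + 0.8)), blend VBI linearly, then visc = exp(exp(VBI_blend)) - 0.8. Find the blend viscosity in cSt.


Refutas method: VBN_i = 14.534*ln(ln(visc_i + 0.8)) + 10.975, blended linearly by mass fraction; since VBN is linear in VBI_i = ln(ln(visc_i + 0.8)) and the fractions sum to 1, blend VBI directly: visc = exp(exp(VBI_blend)) - 0.8
VBI_1 = ln(ln(25.6 + 0.8)) = 1.18582
VBI_2 = ln(ln(766 + 0.8)) = 1.89345
VBI_blend = 0.34 * 1.18582 + 0.66 * 1.89345 = 1.65286
visc_blend = exp(exp(1.65286)) - 0.8 = 184.5

184.5 cSt


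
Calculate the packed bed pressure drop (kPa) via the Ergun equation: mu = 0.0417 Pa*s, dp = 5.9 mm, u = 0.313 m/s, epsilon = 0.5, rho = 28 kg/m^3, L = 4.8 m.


dp = 5.9 mm = 0.0059 m
Viscous term = 150*0.0417*0.313*(1-0.5)^2 / (0.0059^2*0.5^3) = 112486
Inertial term = 1.75*28*0.313^2*(1-0.5) / (0.0059*0.5^3) = 3254.56
dP/L = 112486 + 3254.56 = 115741 Pa/m
dP = 115741 * 4.8 / 1000 = 555.6 kPa

555.6 kPa


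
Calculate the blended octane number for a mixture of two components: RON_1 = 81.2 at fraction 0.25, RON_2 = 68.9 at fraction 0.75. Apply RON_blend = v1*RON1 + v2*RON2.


Linear blending: RON_blend = sum(vi * RONi)
Contribution 1: 0.25 * 81.2 = 20.3
Contribution 2: 0.75 * 68.9 = 51.675
RON_blend = 20.3 + 51.675 = 71.975

71.975


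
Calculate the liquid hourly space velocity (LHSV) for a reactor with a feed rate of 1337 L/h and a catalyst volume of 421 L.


LHSV = volumetric feed rate / catalyst volume
= 1337 L/h / 421 L
= 3.176 h^-1

3.176 h^-1


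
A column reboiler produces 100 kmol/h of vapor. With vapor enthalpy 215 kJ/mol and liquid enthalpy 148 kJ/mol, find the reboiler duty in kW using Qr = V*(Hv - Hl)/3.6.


Qr = 100 * (215 - 148) / 3.6 = 100 * 67 / 3.6 = 1861

1861 kW


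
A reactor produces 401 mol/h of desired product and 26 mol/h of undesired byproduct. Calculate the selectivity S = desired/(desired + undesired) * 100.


Selectivity = desired / (desired + undesired) * 100
Total products = 401 + 26 = 427 mol/h
S = 401 / 427 * 100
= 0.9391 * 100
= 93.91 %

93.91 %


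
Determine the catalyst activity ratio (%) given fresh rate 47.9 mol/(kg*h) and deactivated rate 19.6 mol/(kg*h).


Activity (%) = (rate_used / rate_fresh) * 100
rate_used = 19.6, rate_fresh = 47.9
= (19.6 / 47.9) * 100
= 0.4092 * 100 = 40.92

40.92 %


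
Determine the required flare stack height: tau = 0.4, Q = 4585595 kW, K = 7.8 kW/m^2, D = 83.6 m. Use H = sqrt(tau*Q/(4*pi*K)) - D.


tau*Q/(4*pi*K) = 0.4 * 4585595 / (4 * pi * 7.8) = 18713.3
sqrt(18713.3) = 136.797
H = 136.797 - 83.6 = 53.20

53.20 m


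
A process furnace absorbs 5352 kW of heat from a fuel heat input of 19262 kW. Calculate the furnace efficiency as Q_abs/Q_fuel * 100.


Furnace efficiency = Q_absorbed / Q_fuel * 100
= 5352 / 19262 * 100 = 27.79

27.79 %


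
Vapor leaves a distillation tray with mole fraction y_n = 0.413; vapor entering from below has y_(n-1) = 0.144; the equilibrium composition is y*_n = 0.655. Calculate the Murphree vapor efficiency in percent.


Murphree vapor efficiency: EMV = (y_n - y_(n-1)) / (y*_n - y_(n-1)) * 100
EMV = (0.413 - 0.144) / (0.655 - 0.144) * 100 = 0.269 / 0.511 * 100 = 52.64

52.64 %


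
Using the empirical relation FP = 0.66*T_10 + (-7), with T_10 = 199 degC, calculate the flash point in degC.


FP = 0.66 * 199 + (-7) = 124.34

124.34 degC


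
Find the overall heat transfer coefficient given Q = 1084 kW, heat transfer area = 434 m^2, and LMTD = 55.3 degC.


From Q = U*A*LMTD, U = Q / (A * LMTD)
U = 1084 / (434 * 55.3) = 1084 / 24000.2 = 0.04517

0.04517 kW/(m^2*K)


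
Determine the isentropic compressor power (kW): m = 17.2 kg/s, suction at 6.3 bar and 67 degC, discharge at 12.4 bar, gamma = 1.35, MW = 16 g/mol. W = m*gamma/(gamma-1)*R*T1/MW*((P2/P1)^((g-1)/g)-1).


Isentropic work: W = m*(gamma/(gamma-1))*(R*T1/MW)*((P2/P1)^((gamma-1)/gamma) - 1)
T1 = 67 + 273.15 = 340.15 K
Pressure ratio = 12.4 / 6.3 = 1.96825
Exponent = (1.35 - 1)/1.35 = 0.259259
(P2/P1)^exp - 1 = 1.96825^0.259259 - 1 = 0.191909
W = 17.2 * 1.35 / 0.35 * 8.314 * 340.15 / 16 * 0.191909 = 2250

2250 kW


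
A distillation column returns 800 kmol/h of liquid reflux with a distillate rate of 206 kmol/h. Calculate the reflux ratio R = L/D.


Reflux ratio definition: R = L / D (liquid returned / distillate withdrawn)
L = 800 kmol/h, D = 206 kmol/h
R = 800 / 206 = 3.883

3.883


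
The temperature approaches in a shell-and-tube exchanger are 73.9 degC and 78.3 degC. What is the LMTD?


LMTD = (dT1 - dT2) / ln(dT1/dT2)
= (73.9 - 78.3) / ln(73.9 / 78.3) = -4.4 / -0.0578348 = 76.08

76.08 degC


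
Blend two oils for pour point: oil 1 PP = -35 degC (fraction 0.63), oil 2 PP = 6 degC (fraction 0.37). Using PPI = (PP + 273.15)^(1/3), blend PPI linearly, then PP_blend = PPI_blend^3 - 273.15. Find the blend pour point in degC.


PPI_1 = (-35 + 273.15)^(1/3) = 6.198456
PPI_2 = (6 + 273.15)^(1/3) = 6.535506
PPI_blend = 0.63 * 6.198456 + 0.37 * 6.535506 = 6.323164
PP_blend = 6.323164^3 - 273.15 = 252.8153 - 273.15 = -20.33

-20.33 degC


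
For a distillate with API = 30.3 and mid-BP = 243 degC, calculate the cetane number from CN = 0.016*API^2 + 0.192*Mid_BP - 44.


CN = 0.016 * 30.3^2 + 0.192 * 243 - 44
CN = 14.68944 + 46.656 - 44 = 17.34544

17.34544


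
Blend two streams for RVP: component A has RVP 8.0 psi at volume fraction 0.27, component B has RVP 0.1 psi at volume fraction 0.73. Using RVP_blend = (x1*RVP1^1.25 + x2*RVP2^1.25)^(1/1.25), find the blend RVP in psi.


Chevron index: RVP_blend = (sum xi*RVPi^1.25)^(1/1.25)
RVP^1.25 terms: 0.27 * 8.0^1.25 + 0.73 * 0.1^1.25 = 3.67372
RVP_blend = 3.67372^(1/1.25) = 2.832

2.832 psi


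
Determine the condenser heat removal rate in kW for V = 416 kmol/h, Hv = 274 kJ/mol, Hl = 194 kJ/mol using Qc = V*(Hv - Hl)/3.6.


Qc = 416 * (274 - 194) / 3.6 = 416 * 80 / 3.6 = 9244

9244 kW


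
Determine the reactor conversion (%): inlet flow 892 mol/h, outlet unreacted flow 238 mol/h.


X = (F_in - F_out) / F_in * 100
Moles reacted = 892 - 238 = 654
X = 654 / 892 * 100
= 0.7332 * 100
= 73.32 %

73.32 %


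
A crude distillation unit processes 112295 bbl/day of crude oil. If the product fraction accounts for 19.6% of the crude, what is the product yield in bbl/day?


Crude throughput = 112295 bbl/day
Fraction yield = 19.6%
yield = throughput * fraction / 100
yield = 112295 * 19.6 / 100 = 22009.82

22009.82 bbl/day


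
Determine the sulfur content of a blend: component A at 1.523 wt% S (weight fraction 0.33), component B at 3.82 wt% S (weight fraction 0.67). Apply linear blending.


Linear sulfur blending: S_blend = x1*S1 + x2*S2
Contribution 1: 0.33 * 1.523 = 0.50259 wt%
Contribution 2: 0.67 * 3.82 = 2.5594 wt%
S_blend = 0.50259 + 2.5594 = 3.06199

3.06199 wt%


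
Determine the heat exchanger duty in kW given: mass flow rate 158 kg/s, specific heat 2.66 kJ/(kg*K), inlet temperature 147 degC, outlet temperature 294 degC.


Q = m_dot * cp * delta_T
delta_T = 294 - 147 = 147 K
Q = 158 * 2.66 * 147
= 420.28 * 147
= 61781.16 kW

61781.16 kW


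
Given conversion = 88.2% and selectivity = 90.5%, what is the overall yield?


Overall yield = conversion (%) * selectivity (%) / 100
Conversion = 88.2%, Selectivity = 90.5%
Y = 88.2 * 90.5 / 100
= 79.821 %

79.821 %


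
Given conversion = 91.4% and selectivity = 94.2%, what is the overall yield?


Overall yield = conversion (%) * selectivity (%) / 100
Conversion = 91.4%, Selectivity = 94.2%
Y = 91.4 * 94.2 / 100
= 86.0988 %

86.0988 %


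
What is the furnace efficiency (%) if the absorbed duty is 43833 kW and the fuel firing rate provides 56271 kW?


Furnace efficiency = Q_absorbed / Q_fuel * 100
= 43833 / 56271 * 100 = 77.90

77.90 %


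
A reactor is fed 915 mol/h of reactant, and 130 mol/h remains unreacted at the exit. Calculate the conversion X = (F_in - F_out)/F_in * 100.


X = (F_in - F_out) / F_in * 100
Moles reacted = 915 - 130 = 785
X = 785 / 915 * 100
= 0.8579 * 100
= 85.79 %

85.79 %


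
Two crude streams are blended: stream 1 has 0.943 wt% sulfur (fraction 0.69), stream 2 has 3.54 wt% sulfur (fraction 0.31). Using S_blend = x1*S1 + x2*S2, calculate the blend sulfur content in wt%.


Linear sulfur blending: S_blend = x1*S1 + x2*S2
Contribution 1: 0.69 * 0.943 = 0.65067 wt%
Contribution 2: 0.31 * 3.54 = 1.0974 wt%
S_blend = 0.65067 + 1.0974 = 1.74807

1.74807 wt%


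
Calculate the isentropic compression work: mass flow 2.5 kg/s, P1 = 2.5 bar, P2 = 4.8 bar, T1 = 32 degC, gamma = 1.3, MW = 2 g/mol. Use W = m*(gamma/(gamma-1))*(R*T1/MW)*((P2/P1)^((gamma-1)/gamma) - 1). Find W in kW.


Isentropic work: W = m*(gamma/(gamma-1))*(R*T1/MW)*((P2/P1)^((gamma-1)/gamma) - 1)
T1 = 32 + 273.15 = 305.15 K
Pressure ratio = 4.8 / 2.5 = 1.92
Exponent = (1.3 - 1)/1.3 = 0.230769
(P2/P1)^exp - 1 = 1.92^0.230769 - 1 = 0.162458
W = 2.5 * 1.3 / 0.3 * 8.314 * 305.15 / 2 * 0.162458 = 2233

2233 kW


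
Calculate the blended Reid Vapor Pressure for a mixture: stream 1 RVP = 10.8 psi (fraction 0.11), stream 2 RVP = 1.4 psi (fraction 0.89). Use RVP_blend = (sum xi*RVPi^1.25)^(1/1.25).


Chevron index: RVP_blend = (sum xi*RVPi^1.25)^(1/1.25)
RVP^1.25 terms: 0.11 * 10.8^1.25 + 0.89 * 1.4^1.25 = 3.50898
RVP_blend = 3.50898^(1/1.25) = 2.730

2.730 psi


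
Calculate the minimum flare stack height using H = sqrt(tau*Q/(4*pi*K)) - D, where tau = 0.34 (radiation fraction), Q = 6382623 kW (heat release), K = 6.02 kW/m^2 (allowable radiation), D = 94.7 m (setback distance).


tau*Q/(4*pi*K) = 0.34 * 6382623 / (4 * pi * 6.02) = 28686.1
sqrt(28686.1) = 169.37
H = 169.37 - 94.7 = 74.67

74.67 m


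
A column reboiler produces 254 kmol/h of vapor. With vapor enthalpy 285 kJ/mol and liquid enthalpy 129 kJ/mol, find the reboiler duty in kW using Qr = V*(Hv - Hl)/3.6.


Qr = 254 * (285 - 129) / 3.6 = 254 * 156 / 3.6 = 11010

11010 kW


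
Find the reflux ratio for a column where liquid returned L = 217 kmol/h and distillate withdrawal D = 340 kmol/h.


Reflux ratio definition: R = L / D (liquid returned / distillate withdrawn)
L = 217 kmol/h, D = 340 kmol/h
R = 217 / 340 = 0.6382

0.6382


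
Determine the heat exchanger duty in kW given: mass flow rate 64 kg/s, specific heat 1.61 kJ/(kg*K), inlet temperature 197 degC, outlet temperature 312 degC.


Q = m_dot * cp * delta_T
delta_T = 312 - 197 = 115 K
Q = 64 * 1.61 * 115
= 103.04 * 115
= 11849.6 kW

11849.6 kW


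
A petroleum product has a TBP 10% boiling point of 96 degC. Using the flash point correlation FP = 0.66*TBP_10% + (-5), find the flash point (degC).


FP = 0.66 * 96 + (-5) = 58.36

58.36 degC


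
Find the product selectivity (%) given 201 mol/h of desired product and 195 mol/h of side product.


Selectivity = desired / (desired + undesired) * 100
Total products = 201 + 195 = 396 mol/h
S = 201 / 396 * 100
= 0.5076 * 100
= 50.76 %

50.76 %


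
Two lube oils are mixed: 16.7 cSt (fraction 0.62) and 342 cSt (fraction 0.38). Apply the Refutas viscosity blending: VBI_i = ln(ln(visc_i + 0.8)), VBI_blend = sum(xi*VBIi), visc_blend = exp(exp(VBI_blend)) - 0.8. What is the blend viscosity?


Refutas method: VBN_i = 14.534*ln(ln(visc_i + 0.8)) + 10.975, blended linearly by mass fraction; since VBN is linear in VBI_i = ln(ln(visc_i + 0.8)) and the fractions sum to 1, blend VBI directly: visc = exp(exp(VBI_blend)) - 0.8
VBI_1 = ln(ln(16.7 + 0.8)) = 1.05159
VBI_2 = ln(ln(342 + 0.8)) = 1.76424
VBI_blend = 0.62 * 1.05159 + 0.38 * 1.76424 = 1.3224
visc_blend = exp(exp(1.3224)) - 0.8 = 41.82

41.82 cSt


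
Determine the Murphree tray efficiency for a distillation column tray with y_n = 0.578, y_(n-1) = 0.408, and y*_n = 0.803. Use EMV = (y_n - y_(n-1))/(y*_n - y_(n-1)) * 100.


Murphree vapor efficiency: EMV = (y_n - y_(n-1)) / (y*_n - y_(n-1)) * 100
EMV = (0.578 - 0.408) / (0.803 - 0.408) * 100 = 0.17 / 0.395 * 100 = 43.04

43.04 %


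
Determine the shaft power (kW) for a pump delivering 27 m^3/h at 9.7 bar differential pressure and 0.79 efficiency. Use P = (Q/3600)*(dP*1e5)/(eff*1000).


Q = 27 / 3600 = 0.0075 m^3/s
P = 0.0075 * (9.7 * 1e5) / 0.79 / 1000 = 9.209

9.209 kW


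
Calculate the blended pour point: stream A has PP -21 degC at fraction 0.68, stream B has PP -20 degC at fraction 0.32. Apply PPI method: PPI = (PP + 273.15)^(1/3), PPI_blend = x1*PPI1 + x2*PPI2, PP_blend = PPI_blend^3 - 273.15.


PPI_1 = (-21 + 273.15)^(1/3) = 6.317613
PPI_2 = (-20 + 273.15)^(1/3) = 6.325953
PPI_blend = 0.68 * 6.317613 + 0.32 * 6.325953 = 6.320282
PP_blend = 6.320282^3 - 273.15 = 252.4698 - 273.15 = -20.68

-20.68 degC


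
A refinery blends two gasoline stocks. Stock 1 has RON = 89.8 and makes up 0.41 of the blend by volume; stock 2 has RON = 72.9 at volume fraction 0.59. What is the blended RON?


Linear blending: RON_blend = sum(vi * RONi)
Contribution 1: 0.41 * 89.8 = 36.818
Contribution 2: 0.59 * 72.9 = 43.011
RON_blend = 36.818 + 43.011 = 79.829

79.829


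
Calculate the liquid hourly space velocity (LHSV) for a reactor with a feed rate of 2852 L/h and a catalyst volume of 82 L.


LHSV = volumetric feed rate / catalyst volume
= 2852 L/h / 82 L
= 34.78 h^-1

34.78 h^-1


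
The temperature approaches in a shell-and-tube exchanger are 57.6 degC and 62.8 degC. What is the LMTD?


LMTD = (dT1 - dT2) / ln(dT1/dT2)
= (57.6 - 62.8) / ln(57.6 / 62.8) = -5.2 / -0.0864325 = 60.16

60.16 degC


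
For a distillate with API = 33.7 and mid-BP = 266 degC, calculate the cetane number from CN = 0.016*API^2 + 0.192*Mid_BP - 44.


CN = 0.016 * 33.7^2 + 0.192 * 266 - 44
CN = 18.17104 + 51.072 - 44 = 25.24304

25.24304


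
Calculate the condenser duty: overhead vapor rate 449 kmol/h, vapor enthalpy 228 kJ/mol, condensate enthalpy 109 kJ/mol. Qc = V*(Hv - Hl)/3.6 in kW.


Qc = 449 * (228 - 109) / 3.6 = 449 * 119 / 3.6 = 14840

14840 kW


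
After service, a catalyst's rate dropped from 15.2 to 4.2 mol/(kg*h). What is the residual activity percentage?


Activity (%) = (rate_used / rate_fresh) * 100
rate_used = 4.2, rate_fresh = 15.2
= (4.2 / 15.2) * 100
= 0.2763 * 100 = 27.63

27.63 %


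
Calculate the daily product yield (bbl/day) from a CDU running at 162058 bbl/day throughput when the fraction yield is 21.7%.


Crude throughput = 162058 bbl/day
Fraction yield = 21.7%
yield = throughput * fraction / 100
yield = 162058 * 21.7 / 100 = 35166.586

35166.586 bbl/day


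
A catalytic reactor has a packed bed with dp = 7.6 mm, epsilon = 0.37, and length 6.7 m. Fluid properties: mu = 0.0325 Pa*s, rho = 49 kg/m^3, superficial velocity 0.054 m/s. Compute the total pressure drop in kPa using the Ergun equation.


dp = 7.6 mm = 0.0076 m
Viscous term = 150*0.0325*0.054*(1-0.37)^2 / (0.0076^2*0.37^3) = 35712.2
Inertial term = 1.75*49*0.054^2*(1-0.37) / (0.0076*0.37^3) = 409.207
dP/L = 35712.2 + 409.207 = 36121.4 Pa/m
dP = 36121.4 * 6.7 / 1000 = 242.0 kPa

242.0 kPa


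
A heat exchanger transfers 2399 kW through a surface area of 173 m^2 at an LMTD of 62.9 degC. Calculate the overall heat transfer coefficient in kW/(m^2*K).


From Q = U*A*LMTD, U = Q / (A * LMTD)
U = 2399 / (173 * 62.9) = 2399 / 10881.7 = 0.2205

0.2205 kW/(m^2*K)


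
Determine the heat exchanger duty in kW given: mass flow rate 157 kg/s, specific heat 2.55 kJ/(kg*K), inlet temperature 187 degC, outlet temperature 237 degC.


Q = m_dot * cp * delta_T
delta_T = 237 - 187 = 50 K
Q = 157 * 2.55 * 50
= 400.35 * 50
= 20017.5 kW

20017.5 kW


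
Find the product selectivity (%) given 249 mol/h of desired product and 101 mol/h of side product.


Selectivity = desired / (desired + undesired) * 100
Total products = 249 + 101 = 350 mol/h
S = 249 / 350 * 100
= 0.7114 * 100
= 71.14 %

71.14 %


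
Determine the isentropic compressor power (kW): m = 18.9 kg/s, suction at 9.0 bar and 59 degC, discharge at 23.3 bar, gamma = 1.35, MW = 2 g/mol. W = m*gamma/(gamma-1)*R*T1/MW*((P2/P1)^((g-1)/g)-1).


Isentropic work: W = m*(gamma/(gamma-1))*(R*T1/MW)*((P2/P1)^((gamma-1)/gamma) - 1)
T1 = 59 + 273.15 = 332.15 K
Pressure ratio = 23.3 / 9.0 = 2.58889
Exponent = (1.35 - 1)/1.35 = 0.259259
(P2/P1)^exp - 1 = 2.58889^0.259259 - 1 = 0.279686
W = 18.9 * 1.35 / 0.35 * 8.314 * 332.15 / 2 * 0.279686 = 28150

28150 kW
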